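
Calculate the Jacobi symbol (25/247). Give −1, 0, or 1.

Reciprocity: 25 ≡ 1 and 247 ≡ 3 (mod 4), so (25/247) = +(247/25).
Reduce top mod 25: now compute (22/25).
Pull out 2: since 25 ≡ 1 (mod 8), (2/25) = +1.
Reciprocity: 11 ≡ 3 and 25 ≡ 1 (mod 4), so (11/25) = +(25/11).
Reduce top mod 11: now compute (3/11).
Reciprocity: 3 ≡ 3 and 11 ≡ 3 (mod 4), so (3/11) = −(11/3).
Reduce top mod 3: now compute (2/3).
Pull out 2: since 3 ≡ 3 (mod 8), (2/3) = -1.
Reached (1/3) = 1. Collecting the sign flips along the way, the symbol is +1.

1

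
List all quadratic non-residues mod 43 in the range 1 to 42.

Square k = 1,…,21 (k and 43−k give the same square):
1²=1, 2²=4, 3²=9, 4²=16, 5²=25, 6²=36, 7²≡6, 8²≡21, 9²≡38, 10²≡14, 11²≡35, 12²≡15, 13²≡40, 14²≡24, 15²≡10, 16²≡41, 17²≡31, 18²≡23, 19²≡17, 20²≡13, 21²≡11 (mod 43).
The residues are {1, 4, 6, 9, 10, 11, 13, 14, 15, 16, 17, 21, 23, 24, 25, 31, 35, 36, 38, 40, 41}; the non-residues are the remaining 21 nonzero classes.

2, 3, 5, 7, 8, 12, 18, 19, 20, 22, 26, 27, 28, 29, 30, 32, 33, 34, 37, 39, 42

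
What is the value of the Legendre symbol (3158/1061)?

1

First reduce: 3158 ≡ 1036 (mod 1061).
Pull out 2^2: since 1061 ≡ 5 (mod 8), (2/1061) = -1, so (2/1061)^2 = +1.
Reciprocity: 259 ≡ 3 and 1061 ≡ 1 (mod 4), so (259/1061) = +(1061/259).
Reduce top mod 259: now compute (25/259).
Reciprocity: 25 ≡ 1 and 259 ≡ 3 (mod 4), so (25/259) = +(259/25).
Reduce top mod 25: now compute (9/25).
Reciprocity: 9 ≡ 1 and 25 ≡ 1 (mod 4), so (9/25) = +(25/9).
Reduce top mod 9: now compute (7/9).
Reciprocity: 7 ≡ 3 and 9 ≡ 1 (mod 4), so (7/9) = +(9/7).
Reduce top mod 7: now compute (2/7).
Pull out 2: since 7 ≡ 7 (mod 8), (2/7) = +1.
Reached (1/7) = 1. Collecting the sign flips along the way, the symbol is +1.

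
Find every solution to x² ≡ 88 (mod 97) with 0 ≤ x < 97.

31, 66

97 ≡ 1 (mod 4), so we find a root by search.
Trying successive values, 31² = 961 ≡ 88 (mod 97). The other root is 97 − 31 = 66.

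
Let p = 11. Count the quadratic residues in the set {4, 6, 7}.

(4/11) = +1 → QR.
(6/11) = -1 → non-residue.
(7/11) = -1 → non-residue.
Total quadratic residues among the 3: 1.

1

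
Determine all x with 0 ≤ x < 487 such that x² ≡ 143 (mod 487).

Since 487 ≡ 3 (mod 4), a square root of 143 is 143^((487+1)/4) = 143^122 mod 487.
Repeated squaring: 143^2≡482, 143^4≡25, 143^8≡138, 143^16≡51, 143^32≡166, 143^64≡284 (mod 487).
143^122 = 143^(64+32+16+8+2) ≡ 282 (mod 487).
Check: 282² = 79524 ≡ 143 (mod 487). The two roots are 205 and 282.

205, 282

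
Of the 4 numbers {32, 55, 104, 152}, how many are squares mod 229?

2

(32/229) = -1 → non-residue.
(55/229) = +1 → QR.
(104/229) = +1 → QR.
(152/229) = -1 → non-residue.
Total quadratic residues among the 4: 2.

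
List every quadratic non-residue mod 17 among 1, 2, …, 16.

Square k = 1,…,8 (k and 17−k give the same square):
1²=1, 2²=4, 3²=9, 4²=16, 5²≡8, 6²≡2, 7²≡15, 8²≡13 (mod 17).
The residues are {1, 2, 4, 8, 9, 13, 15, 16}; the non-residues are the remaining 8 nonzero classes.

3,5,6,7,10,11,12,14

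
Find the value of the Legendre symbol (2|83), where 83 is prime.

-1

Pull out 2: since 83 ≡ 3 (mod 8), (2/83) = -1.
Reached (1/83) = 1. Collecting the sign flips along the way, the symbol is -1.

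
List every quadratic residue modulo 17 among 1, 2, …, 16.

1,2,4,8,9,13,15,16

Square k = 1,…,8 (k and 17−k give the same square):
1²=1, 2²=4, 3²=9, 4²=16, 5²≡8, 6²≡2, 7²≡15, 8²≡13 (mod 17).
So the quadratic residues mod 17 are {1, 2, 4, 8, 9, 13, 15, 16}.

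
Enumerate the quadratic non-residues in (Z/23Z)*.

5, 7, 10, 11, 14, 15, 17, 19, 20, 21, 22

Square k = 1,…,11 (k and 23−k give the same square):
1²=1, 2²=4, 3²=9, 4²=16, 5²≡2, 6²≡13, 7²≡3, 8²≡18, 9²≡12, 10²≡8, 11²≡6 (mod 23).
The residues are {1, 2, 3, 4, 6, 8, 9, 12, 13, 16, 18}; the non-residues are the remaining 11 nonzero classes.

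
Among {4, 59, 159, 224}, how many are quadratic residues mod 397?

(4/397) = +1 → QR.
(59/397) = -1 → non-residue.
(159/397) = -1 → non-residue.
(224/397) = +1 → QR.
Total quadratic residues among the 4: 2.

2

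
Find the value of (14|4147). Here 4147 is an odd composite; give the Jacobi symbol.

Pull out 2: since 4147 ≡ 3 (mod 8), (2/4147) = -1.
Reciprocity: 7 ≡ 3 and 4147 ≡ 3 (mod 4), so (7/4147) = −(4147/7).
Reduce top mod 7: now compute (3/7).
Reciprocity: 3 ≡ 3 and 7 ≡ 3 (mod 4), so (3/7) = −(7/3).
Reduce top mod 3: now compute (1/3).
Reached (1/3) = 1. Collecting the sign flips along the way, the symbol is -1.

-1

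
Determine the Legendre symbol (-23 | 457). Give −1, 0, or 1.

-1

Euler's criterion: (-23/457) ≡ 434^228 (mod 457).
434^2 ≡ 72 (mod 457)
434^4 ≡ 157 (mod 457)
434^8 ≡ 428 (mod 457)
434^16 ≡ 384 (mod 457)
434^32 ≡ 302 (mod 457)
434^64 ≡ 261 (mod 457)
434^128 ≡ 28 (mod 457)
434^228 = 434^(128+64+32+4) ≡ 456 (mod 457).
Result is 456 ≡ −1, so (-23/457) = −1.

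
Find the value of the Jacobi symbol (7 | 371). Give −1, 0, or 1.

0

Reciprocity: 7 ≡ 3 and 371 ≡ 3 (mod 4), so (7/371) = −(371/7).
Reduce top mod 7: now compute (0/7).
Top reduces to 0: gcd > 1, so the symbol is 0.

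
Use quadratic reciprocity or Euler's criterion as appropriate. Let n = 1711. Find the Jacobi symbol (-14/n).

First reduce: -14 ≡ 1697 (mod 1711).
Reciprocity: 1697 ≡ 1 and 1711 ≡ 3 (mod 4), so (1697/1711) = +(1711/1697).
Reduce top mod 1697: now compute (14/1697).
Pull out 2: since 1697 ≡ 1 (mod 8), (2/1697) = +1.
Reciprocity: 7 ≡ 3 and 1697 ≡ 1 (mod 4), so (7/1697) = +(1697/7).
Reduce top mod 7: now compute (3/7).
Reciprocity: 3 ≡ 3 and 7 ≡ 3 (mod 4), so (3/7) = −(7/3).
Reduce top mod 3: now compute (1/3).
Reached (1/3) = 1. Collecting the sign flips along the way, the symbol is -1.

-1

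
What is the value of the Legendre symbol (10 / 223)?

Euler's criterion: (10/223) ≡ 10^111 (mod 223).
10^2 ≡ 100 (mod 223)
10^4 ≡ 188 (mod 223)
10^8 ≡ 110 (mod 223)
10^16 ≡ 58 (mod 223)
10^32 ≡ 19 (mod 223)
10^64 ≡ 138 (mod 223)
10^111 = 10^(64+32+8+4+2+1) ≡ 222 (mod 223).
Result is 222 ≡ −1, so (10/223) = −1.

-1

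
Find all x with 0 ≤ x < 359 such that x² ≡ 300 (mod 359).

165, 194

Since 359 ≡ 3 (mod 4), a square root of 300 is 300^((359+1)/4) = 300^90 mod 359.
Repeated squaring: 300^2≡250, 300^4≡34, 300^8≡79, 300^16≡138, 300^32≡17, 300^64≡289 (mod 359).
300^90 = 300^(64+16+8+2) ≡ 165 (mod 359).
Check: 165² = 27225 ≡ 300 (mod 359). The two roots are 165 and 194.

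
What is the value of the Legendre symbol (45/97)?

Euler's criterion: (45/97) ≡ 45^48 (mod 97).
45^2 ≡ 85 (mod 97)
45^4 ≡ 47 (mod 97)
45^8 ≡ 75 (mod 97)
45^16 ≡ 96 (mod 97)
45^32 ≡ 1 (mod 97)
45^48 = 45^(32+16) ≡ 96 (mod 97).
Result is 96 ≡ −1, so (45/97) = −1.

-1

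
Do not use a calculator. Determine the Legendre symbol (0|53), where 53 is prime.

Top reduces to 0: gcd > 1, so the symbol is 0.

0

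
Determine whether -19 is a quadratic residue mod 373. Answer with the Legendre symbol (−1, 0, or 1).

Euler's criterion: (-19/373) ≡ 354^186 (mod 373).
354^2 ≡ 361 (mod 373)
354^4 ≡ 144 (mod 373)
354^8 ≡ 221 (mod 373)
354^16 ≡ 351 (mod 373)
354^32 ≡ 111 (mod 373)
354^64 ≡ 12 (mod 373)
354^128 ≡ 144 (mod 373)
354^186 = 354^(128+32+16+8+2) ≡ 372 (mod 373).
Result is 372 ≡ −1, so (-19/373) = −1.

-1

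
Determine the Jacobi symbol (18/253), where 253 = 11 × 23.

-1

Pull out 2: since 253 ≡ 5 (mod 8), (2/253) = -1.
Reciprocity: 9 ≡ 1 and 253 ≡ 1 (mod 4), so (9/253) = +(253/9).
Reduce top mod 9: now compute (1/9).
Reached (1/9) = 1. Collecting the sign flips along the way, the symbol is -1.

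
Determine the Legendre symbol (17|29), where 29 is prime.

-1

Reciprocity: 17 ≡ 1 and 29 ≡ 1 (mod 4), so (17/29) = +(29/17).
Reduce top mod 17: now compute (12/17).
Pull out 2^2: since 17 ≡ 1 (mod 8), (2/17) = +1, so (2/17)^2 = +1.
Reciprocity: 3 ≡ 3 and 17 ≡ 1 (mod 4), so (3/17) = +(17/3).
Reduce top mod 3: now compute (2/3).
Pull out 2: since 3 ≡ 3 (mod 8), (2/3) = -1.
Reached (1/3) = 1. Collecting the sign flips along the way, the symbol is -1.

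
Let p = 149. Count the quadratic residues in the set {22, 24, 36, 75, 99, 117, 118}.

4

(22/149) = +1 → QR.
(24/149) = +1 → QR.
(36/149) = +1 → QR.
(75/149) = -1 → non-residue.
(99/149) = -1 → non-residue.
(117/149) = -1 → non-residue.
(118/149) = +1 → QR.
Total quadratic residues among the 7: 4.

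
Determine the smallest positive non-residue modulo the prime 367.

(2/367) = +1, so 2 is a residue.
(3/367) = −1, so 3 is the smallest positive non-residue mod 367.

3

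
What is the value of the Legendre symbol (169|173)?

Reciprocity: 169 ≡ 1 and 173 ≡ 1 (mod 4), so (169/173) = +(173/169).
Reduce top mod 169: now compute (4/169).
Pull out 2^2: since 169 ≡ 1 (mod 8), (2/169) = +1, so (2/169)^2 = +1.
Reached (1/169) = 1. Collecting the sign flips along the way, the symbol is +1.

1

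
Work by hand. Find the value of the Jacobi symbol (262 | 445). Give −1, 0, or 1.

-1

Pull out 2: since 445 ≡ 5 (mod 8), (2/445) = -1.
Reciprocity: 131 ≡ 3 and 445 ≡ 1 (mod 4), so (131/445) = +(445/131).
Reduce top mod 131: now compute (52/131).
Pull out 2^2: since 131 ≡ 3 (mod 8), (2/131) = -1, so (2/131)^2 = +1.
Reciprocity: 13 ≡ 1 and 131 ≡ 3 (mod 4), so (13/131) = +(131/13).
Reduce top mod 13: now compute (1/13).
Reached (1/13) = 1. Collecting the sign flips along the way, the symbol is -1.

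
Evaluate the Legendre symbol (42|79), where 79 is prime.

1

Pull out 2: since 79 ≡ 7 (mod 8), (2/79) = +1.
Reciprocity: 21 ≡ 1 and 79 ≡ 3 (mod 4), so (21/79) = +(79/21).
Reduce top mod 21: now compute (16/21).
Pull out 2^4: since 21 ≡ 5 (mod 8), (2/21) = -1, so (2/21)^4 = +1.
Reached (1/21) = 1. Collecting the sign flips along the way, the symbol is +1.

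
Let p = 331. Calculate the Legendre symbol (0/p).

0

Top reduces to 0: gcd > 1, so the symbol is 0.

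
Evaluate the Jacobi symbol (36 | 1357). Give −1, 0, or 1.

Pull out 2^2: since 1357 ≡ 5 (mod 8), (2/1357) = -1, so (2/1357)^2 = +1.
Reciprocity: 9 ≡ 1 and 1357 ≡ 1 (mod 4), so (9/1357) = +(1357/9).
Reduce top mod 9: now compute (7/9).
Reciprocity: 7 ≡ 3 and 9 ≡ 1 (mod 4), so (7/9) = +(9/7).
Reduce top mod 7: now compute (2/7).
Pull out 2: since 7 ≡ 7 (mod 8), (2/7) = +1.
Reached (1/7) = 1. Collecting the sign flips along the way, the symbol is +1.

1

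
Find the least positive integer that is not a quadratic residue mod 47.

5

(2/47) = +1, so 2 is a residue.
(3/47) = +1, so 3 is a residue.
(4/47) = +1, so 4 is a residue.
(5/47) = −1, so 5 is the smallest positive non-residue mod 47.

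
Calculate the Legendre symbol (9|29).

1

Euler's criterion: (9/29) ≡ 9^14 (mod 29).
9^2 ≡ 23 (mod 29)
9^4 ≡ 7 (mod 29)
9^8 ≡ 20 (mod 29)
9^14 = 9^(8+4+2) ≡ 1 (mod 29).
Result is 1, so (9/29) = 1.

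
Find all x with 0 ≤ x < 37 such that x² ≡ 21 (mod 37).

13, 24

37 ≡ 1 (mod 4), so we find a root by search.
Trying successive values, 13² = 169 ≡ 21 (mod 37). The other root is 37 − 13 = 24.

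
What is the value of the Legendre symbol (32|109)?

Pull out 2^5: since 109 ≡ 5 (mod 8), (2/109) = -1, so (2/109)^5 = -1.
Reached (1/109) = 1. Collecting the sign flips along the way, the symbol is -1.

-1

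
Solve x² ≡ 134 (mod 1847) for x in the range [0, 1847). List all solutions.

Since 1847 ≡ 3 (mod 4), a square root of 134 is 134^((1847+1)/4) = 134^462 mod 1847.
Repeated squaring: 134^2≡1333, 134^4≡75, 134^8≡84, 134^16≡1515, 134^32≡1251, 134^64≡592, 134^128≡1381, 134^256≡1057 (mod 1847).
134^462 = 134^(256+128+64+8+4+2) ≡ 1208 (mod 1847).
Check: 1208² = 1459264 ≡ 134 (mod 1847). The two roots are 639 and 1208.

639, 1208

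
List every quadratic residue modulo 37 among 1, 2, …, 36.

1, 3, 4, 7, 9, 10, 11, 12, 16, 21, 25, 26, 27, 28, 30, 33, 34, 36

Square k = 1,…,18 (k and 37−k give the same square):
1²=1, 2²=4, 3²=9, 4²=16, 5²=25, 6²=36, 7²≡12, 8²≡27, 9²≡7, 10²≡26, 11²≡10, 12²≡33, 13²≡21, 14²≡11, 15²≡3, 16²≡34, 17²≡30, 18²≡28 (mod 37).
So the quadratic residues mod 37 are {1, 3, 4, 7, 9, 10, 11, 12, 16, 21, 25, 26, 27, 28, 30, 33, 34, 36}.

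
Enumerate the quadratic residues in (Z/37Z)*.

1 3 4 7 9 10 11 12 16 21 25 26 27 28 30 33 34 36

Square k = 1,…,18 (k and 37−k give the same square):
1²=1, 2²=4, 3²=9, 4²=16, 5²=25, 6²=36, 7²≡12, 8²≡27, 9²≡7, 10²≡26, 11²≡10, 12²≡33, 13²≡21, 14²≡11, 15²≡3, 16²≡34, 17²≡30, 18²≡28 (mod 37).
So the quadratic residues mod 37 are {1, 3, 4, 7, 9, 10, 11, 12, 16, 21, 25, 26, 27, 28, 30, 33, 34, 36}.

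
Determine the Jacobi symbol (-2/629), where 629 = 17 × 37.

First reduce: -2 ≡ 627 (mod 629).
Reciprocity: 627 ≡ 3 and 629 ≡ 1 (mod 4), so (627/629) = +(629/627).
Reduce top mod 627: now compute (2/627).
Pull out 2: since 627 ≡ 3 (mod 8), (2/627) = -1.
Reached (1/627) = 1. Collecting the sign flips along the way, the symbol is -1.

-1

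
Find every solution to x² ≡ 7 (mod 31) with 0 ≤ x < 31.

10, 21

Since 31 ≡ 3 (mod 4), a square root of 7 is 7^((31+1)/4) = 7^8 mod 31.
Repeated squaring: 7^2≡18, 7^4≡14, 7^8≡10 (mod 31).
7^8 = 7^(8) ≡ 10 (mod 31).
Check: 10² = 100 ≡ 7 (mod 31). The two roots are 10 and 21.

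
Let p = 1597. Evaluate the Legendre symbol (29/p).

Reciprocity: 29 ≡ 1 and 1597 ≡ 1 (mod 4), so (29/1597) = +(1597/29).
Reduce top mod 29: now compute (2/29).
Pull out 2: since 29 ≡ 5 (mod 8), (2/29) = -1.
Reached (1/29) = 1. Collecting the sign flips along the way, the symbol is -1.

-1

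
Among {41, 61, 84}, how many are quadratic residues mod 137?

1

(41/137) = -1 → non-residue.
(61/137) = +1 → QR.
(84/137) = -1 → non-residue.
Total quadratic residues among the 3: 1.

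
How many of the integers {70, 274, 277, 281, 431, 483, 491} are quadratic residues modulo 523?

(70/523) = +1 → QR.
(274/523) = -1 → non-residue.
(277/523) = -1 → non-residue.
(281/523) = +1 → QR.
(431/523) = -1 → non-residue.
(483/523) = -1 → non-residue.
(491/523) = +1 → QR.
Total quadratic residues among the 7: 3.

3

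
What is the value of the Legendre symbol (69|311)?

Reciprocity: 69 ≡ 1 and 311 ≡ 3 (mod 4), so (69/311) = +(311/69).
Reduce top mod 69: now compute (35/69).
Reciprocity: 35 ≡ 3 and 69 ≡ 1 (mod 4), so (35/69) = +(69/35).
Reduce top mod 35: now compute (34/35).
Pull out 2: since 35 ≡ 3 (mod 8), (2/35) = -1.
Reciprocity: 17 ≡ 1 and 35 ≡ 3 (mod 4), so (17/35) = +(35/17).
Reduce top mod 17: now compute (1/17).
Reached (1/17) = 1. Collecting the sign flips along the way, the symbol is -1.

-1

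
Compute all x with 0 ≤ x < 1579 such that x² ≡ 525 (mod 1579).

Since 1579 ≡ 3 (mod 4), a square root of 525 is 525^((1579+1)/4) = 525^395 mod 1579.
Repeated squaring: 525^2≡879, 525^4≡510, 525^8≡1144, 525^16≡1324, 525^32≡286, 525^64≡1267, 525^128≡1025, 525^256≡590 (mod 1579).
525^395 = 525^(256+128+8+2+1) ≡ 1379 (mod 1579).
Check: 1379² = 1901641 ≡ 525 (mod 1579). The two roots are 200 and 1379.

200, 1379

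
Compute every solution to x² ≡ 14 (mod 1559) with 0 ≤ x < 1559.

490, 1069

Since 1559 ≡ 3 (mod 4), a square root of 14 is 14^((1559+1)/4) = 14^390 mod 1559.
Repeated squaring: 14^2≡196, 14^4≡1000, 14^8≡681, 14^16≡738, 14^32≡553, 14^64≡245, 14^128≡783, 14^256≡402 (mod 1559).
14^390 = 14^(256+128+4+2) ≡ 490 (mod 1559).
Check: 490² = 240100 ≡ 14 (mod 1559). The two roots are 490 and 1069.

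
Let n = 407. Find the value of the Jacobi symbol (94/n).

Pull out 2: since 407 ≡ 7 (mod 8), (2/407) = +1.
Reciprocity: 47 ≡ 3 and 407 ≡ 3 (mod 4), so (47/407) = −(407/47).
Reduce top mod 47: now compute (31/47).
Reciprocity: 31 ≡ 3 and 47 ≡ 3 (mod 4), so (31/47) = −(47/31).
Reduce top mod 31: now compute (16/31).
Pull out 2^4: since 31 ≡ 7 (mod 8), (2/31) = +1, so (2/31)^4 = +1.
Reached (1/31) = 1. Collecting the sign flips along the way, the symbol is +1.

1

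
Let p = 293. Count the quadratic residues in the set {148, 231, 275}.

(148/293) = +1 → QR.
(231/293) = -1 → non-residue.
(275/293) = -1 → non-residue.
Total quadratic residues among the 3: 1.

1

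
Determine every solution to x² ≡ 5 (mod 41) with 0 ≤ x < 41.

13, 28

41 ≡ 1 (mod 4), so we find a root by search.
Trying successive values, 13² = 169 ≡ 5 (mod 41). The other root is 41 − 13 = 28.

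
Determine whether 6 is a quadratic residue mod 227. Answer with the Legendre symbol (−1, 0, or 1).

-1

Pull out 2: since 227 ≡ 3 (mod 8), (2/227) = -1.
Reciprocity: 3 ≡ 3 and 227 ≡ 3 (mod 4), so (3/227) = −(227/3).
Reduce top mod 3: now compute (2/3).
Pull out 2: since 3 ≡ 3 (mod 8), (2/3) = -1.
Reached (1/3) = 1. Collecting the sign flips along the way, the symbol is -1.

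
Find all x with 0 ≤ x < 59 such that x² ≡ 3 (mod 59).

Since 59 ≡ 3 (mod 4), a square root of 3 is 3^((59+1)/4) = 3^15 mod 59.
Repeated squaring: 3^2≡9, 3^4≡22, 3^8≡12 (mod 59).
3^15 = 3^(8+4+2+1) ≡ 48 (mod 59).
Check: 48² = 2304 ≡ 3 (mod 59). The two roots are 11 and 48.

11, 48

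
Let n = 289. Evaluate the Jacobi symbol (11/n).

Reciprocity: 11 ≡ 3 and 289 ≡ 1 (mod 4), so (11/289) = +(289/11).
Reduce top mod 11: now compute (3/11).
Reciprocity: 3 ≡ 3 and 11 ≡ 3 (mod 4), so (3/11) = −(11/3).
Reduce top mod 3: now compute (2/3).
Pull out 2: since 3 ≡ 3 (mod 8), (2/3) = -1.
Reached (1/3) = 1. Collecting the sign flips along the way, the symbol is +1.

1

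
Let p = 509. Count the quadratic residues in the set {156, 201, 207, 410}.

(156/509) = +1 → QR.
(201/509) = -1 → non-residue.
(207/509) = +1 → QR.
(410/509) = +1 → QR.
Total quadratic residues among the 4: 3.

3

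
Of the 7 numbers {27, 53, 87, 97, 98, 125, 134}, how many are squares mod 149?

(27/149) = -1 → non-residue.
(53/149) = +1 → QR.
(87/149) = -1 → non-residue.
(97/149) = -1 → non-residue.
(98/149) = -1 → non-residue.
(125/149) = +1 → QR.
(134/149) = -1 → non-residue.
Total quadratic residues among the 7: 2.

2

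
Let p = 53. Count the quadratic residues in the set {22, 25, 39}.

(22/53) = -1 → non-residue.
(25/53) = +1 → QR.
(39/53) = -1 → non-residue.
Total quadratic residues among the 3: 1.

1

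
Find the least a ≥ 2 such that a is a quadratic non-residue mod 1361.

3

(2/1361) = +1, so 2 is a residue.
(3/1361) = −1, so 3 is the smallest positive non-residue mod 1361.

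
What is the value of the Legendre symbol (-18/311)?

-1

Euler's criterion: (-18/311) ≡ 293^155 (mod 311).
293^2 ≡ 13 (mod 311)
293^4 ≡ 169 (mod 311)
293^8 ≡ 260 (mod 311)
293^16 ≡ 113 (mod 311)
293^32 ≡ 18 (mod 311)
293^64 ≡ 13 (mod 311)
293^128 ≡ 169 (mod 311)
293^155 = 293^(128+16+8+2+1) ≡ 310 (mod 311).
Result is 310 ≡ −1, so (-18/311) = −1.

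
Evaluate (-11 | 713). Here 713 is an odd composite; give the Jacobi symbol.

First reduce: -11 ≡ 702 (mod 713).
Pull out 2: since 713 ≡ 1 (mod 8), (2/713) = +1.
Reciprocity: 351 ≡ 3 and 713 ≡ 1 (mod 4), so (351/713) = +(713/351).
Reduce top mod 351: now compute (11/351).
Reciprocity: 11 ≡ 3 and 351 ≡ 3 (mod 4), so (11/351) = −(351/11).
Reduce top mod 11: now compute (10/11).
Pull out 2: since 11 ≡ 3 (mod 8), (2/11) = -1.
Reciprocity: 5 ≡ 1 and 11 ≡ 3 (mod 4), so (5/11) = +(11/5).
Reduce top mod 5: now compute (1/5).
Reached (1/5) = 1. Collecting the sign flips along the way, the symbol is +1.

1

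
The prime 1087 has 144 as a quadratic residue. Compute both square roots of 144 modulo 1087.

Since 1087 ≡ 3 (mod 4), a square root of 144 is 144^((1087+1)/4) = 144^272 mod 1087.
Repeated squaring: 144^2≡83, 144^4≡367, 144^8≡988, 144^16≡18, 144^32≡324, 144^64≡624, 144^128≡230, 144^256≡724 (mod 1087).
144^272 = 144^(256+16) ≡ 1075 (mod 1087).
Check: 1075² = 1155625 ≡ 144 (mod 1087). The two roots are 12 and 1075.

12, 1075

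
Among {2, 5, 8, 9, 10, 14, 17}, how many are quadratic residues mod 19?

(2/19) = -1 → non-residue.
(5/19) = +1 → QR.
(8/19) = -1 → non-residue.
(9/19) = +1 → QR.
(10/19) = -1 → non-residue.
(14/19) = -1 → non-residue.
(17/19) = +1 → QR.
Total quadratic residues among the 7: 3.

3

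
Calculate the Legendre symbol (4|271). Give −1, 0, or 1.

1

Euler's criterion: (4/271) ≡ 4^135 (mod 271).
4^2 ≡ 16 (mod 271)
4^4 ≡ 256 (mod 271)
4^8 ≡ 225 (mod 271)
4^16 ≡ 219 (mod 271)
4^32 ≡ 265 (mod 271)
4^64 ≡ 36 (mod 271)
4^128 ≡ 212 (mod 271)
4^135 = 4^(128+4+2+1) ≡ 1 (mod 271).
Result is 1, so (4/271) = 1.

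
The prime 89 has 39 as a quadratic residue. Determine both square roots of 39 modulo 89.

22, 67

89 ≡ 1 (mod 4), so we find a root by search.
Trying successive values, 22² = 484 ≡ 39 (mod 89). The other root is 89 − 22 = 67.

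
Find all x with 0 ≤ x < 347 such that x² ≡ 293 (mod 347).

41, 306

Since 347 ≡ 3 (mod 4), a square root of 293 is 293^((347+1)/4) = 293^87 mod 347.
Repeated squaring: 293^2≡140, 293^4≡168, 293^8≡117, 293^16≡156, 293^32≡46, 293^64≡34 (mod 347).
293^87 = 293^(64+16+4+2+1) ≡ 306 (mod 347).
Check: 306² = 93636 ≡ 293 (mod 347). The two roots are 41 and 306.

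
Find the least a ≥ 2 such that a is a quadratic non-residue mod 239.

7

(2/239) = +1, so 2 is a residue.
(3/239) = +1, so 3 is a residue.
(4/239) = +1, so 4 is a residue.
(5/239) = +1, so 5 is a residue.
(6/239) = +1, so 6 is a residue.
(7/239) = −1, so 7 is the smallest positive non-residue mod 239.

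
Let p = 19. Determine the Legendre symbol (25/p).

Euler's criterion: (25/19) ≡ 6^9 (mod 19).
6^2 ≡ 17 (mod 19)
6^4 ≡ 4 (mod 19)
6^8 ≡ 16 (mod 19)
6^9 = 6^(8+1) ≡ 1 (mod 19).
Result is 1, so (25/19) = 1.

1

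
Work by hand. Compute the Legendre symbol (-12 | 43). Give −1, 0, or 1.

1

First reduce: -12 ≡ 31 (mod 43).
Reciprocity: 31 ≡ 3 and 43 ≡ 3 (mod 4), so (31/43) = −(43/31).
Reduce top mod 31: now compute (12/31).
Pull out 2^2: since 31 ≡ 7 (mod 8), (2/31) = +1, so (2/31)^2 = +1.
Reciprocity: 3 ≡ 3 and 31 ≡ 3 (mod 4), so (3/31) = −(31/3).
Reduce top mod 3: now compute (1/3).
Reached (1/3) = 1. Collecting the sign flips along the way, the symbol is +1.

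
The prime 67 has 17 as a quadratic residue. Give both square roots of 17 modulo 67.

33, 34

Since 67 ≡ 3 (mod 4), a square root of 17 is 17^((67+1)/4) = 17^17 mod 67.
Repeated squaring: 17^2≡21, 17^4≡39, 17^8≡47, 17^16≡65 (mod 67).
17^17 = 17^(16+1) ≡ 33 (mod 67).
Check: 33² = 1089 ≡ 17 (mod 67). The two roots are 33 and 34.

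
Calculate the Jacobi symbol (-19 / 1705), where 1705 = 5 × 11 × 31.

First reduce: -19 ≡ 1686 (mod 1705).
Pull out 2: since 1705 ≡ 1 (mod 8), (2/1705) = +1.
Reciprocity: 843 ≡ 3 and 1705 ≡ 1 (mod 4), so (843/1705) = +(1705/843).
Reduce top mod 843: now compute (19/843).
Reciprocity: 19 ≡ 3 and 843 ≡ 3 (mod 4), so (19/843) = −(843/19).
Reduce top mod 19: now compute (7/19).
Reciprocity: 7 ≡ 3 and 19 ≡ 3 (mod 4), so (7/19) = −(19/7).
Reduce top mod 7: now compute (5/7).
Reciprocity: 5 ≡ 1 and 7 ≡ 3 (mod 4), so (5/7) = +(7/5).
Reduce top mod 5: now compute (2/5).
Pull out 2: since 5 ≡ 5 (mod 8), (2/5) = -1.
Reached (1/5) = 1. Collecting the sign flips along the way, the symbol is -1.

-1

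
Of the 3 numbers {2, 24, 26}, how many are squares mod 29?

1

(2/29) = -1 → non-residue.
(24/29) = +1 → QR.
(26/29) = -1 → non-residue.
Total quadratic residues among the 3: 1.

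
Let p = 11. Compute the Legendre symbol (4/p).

1

Pull out 2^2: since 11 ≡ 3 (mod 8), (2/11) = -1, so (2/11)^2 = +1.
Reached (1/11) = 1. Collecting the sign flips along the way, the symbol is +1.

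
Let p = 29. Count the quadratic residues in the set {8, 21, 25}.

(8/29) = -1 → non-residue.
(21/29) = -1 → non-residue.
(25/29) = +1 → QR.
Total quadratic residues among the 3: 1.

1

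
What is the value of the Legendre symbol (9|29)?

Reciprocity: 9 ≡ 1 and 29 ≡ 1 (mod 4), so (9/29) = +(29/9).
Reduce top mod 9: now compute (2/9).
Pull out 2: since 9 ≡ 1 (mod 8), (2/9) = +1.
Reached (1/9) = 1. Collecting the sign flips along the way, the symbol is +1.

1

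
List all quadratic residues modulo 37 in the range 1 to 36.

Square k = 1,…,18 (k and 37−k give the same square):
1²=1, 2²=4, 3²=9, 4²=16, 5²=25, 6²=36, 7²≡12, 8²≡27, 9²≡7, 10²≡26, 11²≡10, 12²≡33, 13²≡21, 14²≡11, 15²≡3, 16²≡34, 17²≡30, 18²≡28 (mod 37).
So the quadratic residues mod 37 are {1, 3, 4, 7, 9, 10, 11, 12, 16, 21, 25, 26, 27, 28, 30, 33, 34, 36}.

1 3 4 7 9 10 11 12 16 21 25 26 27 28 30 33 34 36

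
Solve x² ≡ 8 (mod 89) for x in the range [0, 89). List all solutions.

89 ≡ 1 (mod 4), so we find a root by search.
Trying successive values, 39² = 1521 ≡ 8 (mod 89). The other root is 89 − 39 = 50.

39, 50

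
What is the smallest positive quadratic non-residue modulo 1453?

2

(2/1453) = −1, so 2 is the smallest positive non-residue mod 1453.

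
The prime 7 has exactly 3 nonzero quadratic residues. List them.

1,2,4

Square k = 1,…,3 (k and 7−k give the same square):
1²=1, 2²=4, 3²≡2 (mod 7).
So the quadratic residues mod 7 are {1, 2, 4}.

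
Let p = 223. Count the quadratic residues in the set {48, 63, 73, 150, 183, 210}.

(48/223) = -1 → non-residue.
(63/223) = +1 → QR.
(73/223) = +1 → QR.
(150/223) = -1 → non-residue.
(183/223) = +1 → QR.
(210/223) = +1 → QR.
Total quadratic residues among the 6: 4.

4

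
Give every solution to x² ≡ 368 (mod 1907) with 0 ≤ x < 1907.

287, 1620

Since 1907 ≡ 3 (mod 4), a square root of 368 is 368^((1907+1)/4) = 368^477 mod 1907.
Repeated squaring: 368^2≡27, 368^4≡729, 368^8≡1295, 368^16≡772, 368^32≡1000, 368^64≡732, 368^128≡1864, 368^256≡1849 (mod 1907).
368^477 = 368^(256+128+64+16+8+4+1) ≡ 287 (mod 1907).
Check: 287² = 82369 ≡ 368 (mod 1907). The two roots are 287 and 1620.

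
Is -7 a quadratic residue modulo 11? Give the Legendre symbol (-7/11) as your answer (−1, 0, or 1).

1

Euler's criterion: (-7/11) ≡ 4^5 (mod 11).
4^2 ≡ 5 (mod 11)
4^4 ≡ 3 (mod 11)
4^5 = 4^(4+1) ≡ 1 (mod 11).
Result is 1, so (-7/11) = 1.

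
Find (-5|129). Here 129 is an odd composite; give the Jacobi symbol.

First reduce: -5 ≡ 124 (mod 129).
Pull out 2^2: since 129 ≡ 1 (mod 8), (2/129) = +1, so (2/129)^2 = +1.
Reciprocity: 31 ≡ 3 and 129 ≡ 1 (mod 4), so (31/129) = +(129/31).
Reduce top mod 31: now compute (5/31).
Reciprocity: 5 ≡ 1 and 31 ≡ 3 (mod 4), so (5/31) = +(31/5).
Reduce top mod 5: now compute (1/5).
Reached (1/5) = 1. Collecting the sign flips along the way, the symbol is +1.

1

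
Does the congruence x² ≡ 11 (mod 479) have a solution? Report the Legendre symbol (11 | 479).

Euler's criterion: (11/479) ≡ 11^239 (mod 479).
11^2 ≡ 121 (mod 479)
11^4 ≡ 271 (mod 479)
11^8 ≡ 154 (mod 479)
11^16 ≡ 245 (mod 479)
11^32 ≡ 150 (mod 479)
11^64 ≡ 466 (mod 479)
11^128 ≡ 169 (mod 479)
11^239 = 11^(128+64+32+8+4+2+1) ≡ 1 (mod 479).
Result is 1, so (11/479) = 1.

1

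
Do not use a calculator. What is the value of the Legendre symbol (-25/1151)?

-1

Euler's criterion: (-25/1151) ≡ 1126^575 (mod 1151).
1126^2 ≡ 625 (mod 1151)
1126^4 ≡ 436 (mod 1151)
1126^8 ≡ 181 (mod 1151)
1126^16 ≡ 533 (mod 1151)
1126^32 ≡ 943 (mod 1151)
1126^64 ≡ 677 (mod 1151)
1126^128 ≡ 231 (mod 1151)
1126^256 ≡ 415 (mod 1151)
1126^512 ≡ 726 (mod 1151)
1126^575 = 1126^(512+32+16+8+4+2+1) ≡ 1150 (mod 1151).
Result is 1150 ≡ −1, so (-25/1151) = −1.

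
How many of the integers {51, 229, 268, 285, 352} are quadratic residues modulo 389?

1

(51/389) = -1 → non-residue.
(229/389) = -1 → non-residue.
(268/389) = +1 → QR.
(285/389) = -1 → non-residue.
(352/389) = -1 → non-residue.
Total quadratic residues among the 5: 1.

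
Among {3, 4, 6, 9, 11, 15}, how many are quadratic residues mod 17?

3

(3/17) = -1 → non-residue.
(4/17) = +1 → QR.
(6/17) = -1 → non-residue.
(9/17) = +1 → QR.
(11/17) = -1 → non-residue.
(15/17) = +1 → QR.
Total quadratic residues among the 6: 3.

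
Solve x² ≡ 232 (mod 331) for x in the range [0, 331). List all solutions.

35, 296

Since 331 ≡ 3 (mod 4), a square root of 232 is 232^((331+1)/4) = 232^83 mod 331.
Repeated squaring: 232^2≡202, 232^4≡91, 232^8≡6, 232^16≡36, 232^32≡303, 232^64≡122 (mod 331).
232^83 = 232^(64+16+2+1) ≡ 296 (mod 331).
Check: 296² = 87616 ≡ 232 (mod 331). The two roots are 35 and 296.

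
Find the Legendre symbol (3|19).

-1

Reciprocity: 3 ≡ 3 and 19 ≡ 3 (mod 4), so (3/19) = −(19/3).
Reduce top mod 3: now compute (1/3).
Reached (1/3) = 1. Collecting the sign flips along the way, the symbol is -1.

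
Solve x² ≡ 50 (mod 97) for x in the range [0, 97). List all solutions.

97 ≡ 1 (mod 4), so we find a root by search.
Trying successive values, 27² = 729 ≡ 50 (mod 97). The other root is 97 − 27 = 70.

27, 70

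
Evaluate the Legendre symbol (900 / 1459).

1

Pull out 2^2: since 1459 ≡ 3 (mod 8), (2/1459) = -1, so (2/1459)^2 = +1.
Reciprocity: 225 ≡ 1 and 1459 ≡ 3 (mod 4), so (225/1459) = +(1459/225).
Reduce top mod 225: now compute (109/225).
Reciprocity: 109 ≡ 1 and 225 ≡ 1 (mod 4), so (109/225) = +(225/109).
Reduce top mod 109: now compute (7/109).
Reciprocity: 7 ≡ 3 and 109 ≡ 1 (mod 4), so (7/109) = +(109/7).
Reduce top mod 7: now compute (4/7).
Pull out 2^2: since 7 ≡ 7 (mod 8), (2/7) = +1, so (2/7)^2 = +1.
Reached (1/7) = 1. Collecting the sign flips along the way, the symbol is +1.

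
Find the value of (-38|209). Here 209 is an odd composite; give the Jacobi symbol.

0

First reduce: -38 ≡ 171 (mod 209).
Reciprocity: 171 ≡ 3 and 209 ≡ 1 (mod 4), so (171/209) = +(209/171).
Reduce top mod 171: now compute (38/171).
Pull out 2: since 171 ≡ 3 (mod 8), (2/171) = -1.
Reciprocity: 19 ≡ 3 and 171 ≡ 3 (mod 4), so (19/171) = −(171/19).
Reduce top mod 19: now compute (0/19).
Top reduces to 0: gcd > 1, so the symbol is 0.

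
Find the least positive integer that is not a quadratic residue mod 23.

(2/23) = +1, so 2 is a residue.
(3/23) = +1, so 3 is a residue.
(4/23) = +1, so 4 is a residue.
(5/23) = −1, so 5 is the smallest positive non-residue mod 23.

5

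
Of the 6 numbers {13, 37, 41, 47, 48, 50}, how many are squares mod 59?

(13/59) = -1 → non-residue.
(37/59) = -1 → non-residue.
(41/59) = +1 → QR.
(47/59) = -1 → non-residue.
(48/59) = +1 → QR.
(50/59) = -1 → non-residue.
Total quadratic residues among the 6: 2.

2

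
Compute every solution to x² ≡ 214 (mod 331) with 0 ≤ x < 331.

144, 187

Since 331 ≡ 3 (mod 4), a square root of 214 is 214^((331+1)/4) = 214^83 mod 331.
Repeated squaring: 214^2≡118, 214^4≡22, 214^8≡153, 214^16≡239, 214^32≡189, 214^64≡304 (mod 331).
214^83 = 214^(64+16+2+1) ≡ 144 (mod 331).
Check: 144² = 20736 ≡ 214 (mod 331). The two roots are 144 and 187.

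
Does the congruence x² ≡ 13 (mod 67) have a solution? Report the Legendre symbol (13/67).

-1

Reciprocity: 13 ≡ 1 and 67 ≡ 3 (mod 4), so (13/67) = +(67/13).
Reduce top mod 13: now compute (2/13).
Pull out 2: since 13 ≡ 5 (mod 8), (2/13) = -1.
Reached (1/13) = 1. Collecting the sign flips along the way, the symbol is -1.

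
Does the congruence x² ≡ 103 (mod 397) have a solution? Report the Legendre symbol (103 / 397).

Euler's criterion: (103/397) ≡ 103^198 (mod 397).
103^2 ≡ 287 (mod 397)
103^4 ≡ 190 (mod 397)
103^8 ≡ 370 (mod 397)
103^16 ≡ 332 (mod 397)
103^32 ≡ 255 (mod 397)
103^64 ≡ 314 (mod 397)
103^128 ≡ 140 (mod 397)
103^198 = 103^(128+64+4+2) ≡ 396 (mod 397).
Result is 396 ≡ −1, so (103/397) = −1.

-1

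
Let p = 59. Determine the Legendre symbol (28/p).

1

Pull out 2^2: since 59 ≡ 3 (mod 8), (2/59) = -1, so (2/59)^2 = +1.
Reciprocity: 7 ≡ 3 and 59 ≡ 3 (mod 4), so (7/59) = −(59/7).
Reduce top mod 7: now compute (3/7).
Reciprocity: 3 ≡ 3 and 7 ≡ 3 (mod 4), so (3/7) = −(7/3).
Reduce top mod 3: now compute (1/3).
Reached (1/3) = 1. Collecting the sign flips along the way, the symbol is +1.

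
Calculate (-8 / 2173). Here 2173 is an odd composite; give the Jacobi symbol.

-1

First reduce: -8 ≡ 2165 (mod 2173).
Reciprocity: 2165 ≡ 1 and 2173 ≡ 1 (mod 4), so (2165/2173) = +(2173/2165).
Reduce top mod 2165: now compute (8/2165).
Pull out 2^3: since 2165 ≡ 5 (mod 8), (2/2165) = -1, so (2/2165)^3 = -1.
Reached (1/2165) = 1. Collecting the sign flips along the way, the symbol is -1.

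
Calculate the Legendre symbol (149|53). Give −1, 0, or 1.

1

Euler's criterion: (149/53) ≡ 43^26 (mod 53).
43^2 ≡ 47 (mod 53)
43^4 ≡ 36 (mod 53)
43^8 ≡ 24 (mod 53)
43^16 ≡ 46 (mod 53)
43^26 = 43^(16+8+2) ≡ 1 (mod 53).
Result is 1, so (149/53) = 1.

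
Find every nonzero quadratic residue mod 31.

Square k = 1,…,15 (k and 31−k give the same square):
1²=1, 2²=4, 3²=9, 4²=16, 5²=25, 6²≡5, 7²≡18, 8²≡2, 9²≡19, 10²≡7, 11²≡28, 12²≡20, 13²≡14, 14²≡10, 15²≡8 (mod 31).
So the quadratic residues mod 31 are {1, 2, 4, 5, 7, 8, 9, 10, 14, 16, 18, 19, 20, 25, 28}.

1, 2, 4, 5, 7, 8, 9, 10, 14, 16, 18, 19, 20, 25, 28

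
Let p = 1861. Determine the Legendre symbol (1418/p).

1

Pull out 2: since 1861 ≡ 5 (mod 8), (2/1861) = -1.
Reciprocity: 709 ≡ 1 and 1861 ≡ 1 (mod 4), so (709/1861) = +(1861/709).
Reduce top mod 709: now compute (443/709).
Reciprocity: 443 ≡ 3 and 709 ≡ 1 (mod 4), so (443/709) = +(709/443).
Reduce top mod 443: now compute (266/443).
Pull out 2: since 443 ≡ 3 (mod 8), (2/443) = -1.
Reciprocity: 133 ≡ 1 and 443 ≡ 3 (mod 4), so (133/443) = +(443/133).
Reduce top mod 133: now compute (44/133).
Pull out 2^2: since 133 ≡ 5 (mod 8), (2/133) = -1, so (2/133)^2 = +1.
Reciprocity: 11 ≡ 3 and 133 ≡ 1 (mod 4), so (11/133) = +(133/11).
Reduce top mod 11: now compute (1/11).
Reached (1/11) = 1. Collecting the sign flips along the way, the symbol is +1.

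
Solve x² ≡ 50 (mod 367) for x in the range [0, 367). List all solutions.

28, 339

Since 367 ≡ 3 (mod 4), a square root of 50 is 50^((367+1)/4) = 50^92 mod 367.
Repeated squaring: 50^2≡298, 50^4≡357, 50^8≡100, 50^16≡91, 50^32≡207, 50^64≡277 (mod 367).
50^92 = 50^(64+16+8+4) ≡ 28 (mod 367).
Check: 28² = 784 ≡ 50 (mod 367). The two roots are 28 and 339.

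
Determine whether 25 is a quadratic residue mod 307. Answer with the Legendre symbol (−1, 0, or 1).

Reciprocity: 25 ≡ 1 and 307 ≡ 3 (mod 4), so (25/307) = +(307/25).
Reduce top mod 25: now compute (7/25).
Reciprocity: 7 ≡ 3 and 25 ≡ 1 (mod 4), so (7/25) = +(25/7).
Reduce top mod 7: now compute (4/7).
Pull out 2^2: since 7 ≡ 7 (mod 8), (2/7) = +1, so (2/7)^2 = +1.
Reached (1/7) = 1. Collecting the sign flips along the way, the symbol is +1.

1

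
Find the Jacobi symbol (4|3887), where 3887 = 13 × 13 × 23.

Pull out 2^2: since 3887 ≡ 7 (mod 8), (2/3887) = +1, so (2/3887)^2 = +1.
Reached (1/3887) = 1. Collecting the sign flips along the way, the symbol is +1.

1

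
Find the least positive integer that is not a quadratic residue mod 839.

(2/839) = +1, so 2 is a residue.
(3/839) = +1, so 3 is a residue.
(4/839) = +1, so 4 is a residue.
(5/839) = +1, so 5 is a residue.
(6/839) = +1, so 6 is a residue.
(7/839) = +1, so 7 is a residue.
(8/839) = +1, so 8 is a residue.
(9/839) = +1, so 9 is a residue.
(10/839) = +1, so 10 is a residue.
(11/839) = −1, so 11 is the smallest positive non-residue mod 839.

11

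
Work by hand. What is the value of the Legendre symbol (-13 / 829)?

1

First reduce: -13 ≡ 816 (mod 829).
Pull out 2^4: since 829 ≡ 5 (mod 8), (2/829) = -1, so (2/829)^4 = +1.
Reciprocity: 51 ≡ 3 and 829 ≡ 1 (mod 4), so (51/829) = +(829/51).
Reduce top mod 51: now compute (13/51).
Reciprocity: 13 ≡ 1 and 51 ≡ 3 (mod 4), so (13/51) = +(51/13).
Reduce top mod 13: now compute (12/13).
Pull out 2^2: since 13 ≡ 5 (mod 8), (2/13) = -1, so (2/13)^2 = +1.
Reciprocity: 3 ≡ 3 and 13 ≡ 1 (mod 4), so (3/13) = +(13/3).
Reduce top mod 3: now compute (1/3).
Reached (1/3) = 1. Collecting the sign flips along the way, the symbol is +1.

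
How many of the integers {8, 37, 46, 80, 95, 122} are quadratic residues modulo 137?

(8/137) = +1 → QR.
(37/137) = +1 → QR.
(46/137) = -1 → non-residue.
(80/137) = -1 → non-residue.
(95/137) = -1 → non-residue.
(122/137) = +1 → QR.
Total quadratic residues among the 6: 3.

3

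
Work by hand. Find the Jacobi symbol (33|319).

0

Reciprocity: 33 ≡ 1 and 319 ≡ 3 (mod 4), so (33/319) = +(319/33).
Reduce top mod 33: now compute (22/33).
Pull out 2: since 33 ≡ 1 (mod 8), (2/33) = +1.
Reciprocity: 11 ≡ 3 and 33 ≡ 1 (mod 4), so (11/33) = +(33/11).
Reduce top mod 11: now compute (0/11).
Top reduces to 0: gcd > 1, so the symbol is 0.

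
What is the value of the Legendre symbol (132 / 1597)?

Pull out 2^2: since 1597 ≡ 5 (mod 8), (2/1597) = -1, so (2/1597)^2 = +1.
Reciprocity: 33 ≡ 1 and 1597 ≡ 1 (mod 4), so (33/1597) = +(1597/33).
Reduce top mod 33: now compute (13/33).
Reciprocity: 13 ≡ 1 and 33 ≡ 1 (mod 4), so (13/33) = +(33/13).
Reduce top mod 13: now compute (7/13).
Reciprocity: 7 ≡ 3 and 13 ≡ 1 (mod 4), so (7/13) = +(13/7).
Reduce top mod 7: now compute (6/7).
Pull out 2: since 7 ≡ 7 (mod 8), (2/7) = +1.
Reciprocity: 3 ≡ 3 and 7 ≡ 3 (mod 4), so (3/7) = −(7/3).
Reduce top mod 3: now compute (1/3).
Reached (1/3) = 1. Collecting the sign flips along the way, the symbol is -1.

-1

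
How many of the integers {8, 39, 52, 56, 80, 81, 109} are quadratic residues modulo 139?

3

(8/139) = -1 → non-residue.
(39/139) = -1 → non-residue.
(52/139) = +1 → QR.
(56/139) = -1 → non-residue.
(80/139) = +1 → QR.
(81/139) = +1 → QR.
(109/139) = -1 → non-residue.
Total quadratic residues among the 7: 3.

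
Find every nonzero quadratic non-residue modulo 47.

Square k = 1,…,23 (k and 47−k give the same square):
1²=1, 2²=4, 3²=9, 4²=16, 5²=25, 6²=36, 7²≡2, 8²≡17, 9²≡34, 10²≡6, 11²≡27, 12²≡3, 13²≡28, 14²≡8, 15²≡37, 16²≡21, 17²≡7, 18²≡42, 19²≡32, 20²≡24, 21²≡18, 22²≡14, 23²≡12 (mod 47).
The residues are {1, 2, 3, 4, 6, 7, 8, 9, 12, 14, 16, 17, 18, 21, 24, 25, 27, 28, 32, 34, 36, 37, 42}; the non-residues are the remaining 23 nonzero classes.

5 10 11 13 15 19 20 22 23 26 29 30 31 33 35 38 39 40 41 43 44 45 46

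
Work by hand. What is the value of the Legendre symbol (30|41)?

-1

Pull out 2: since 41 ≡ 1 (mod 8), (2/41) = +1.
Reciprocity: 15 ≡ 3 and 41 ≡ 1 (mod 4), so (15/41) = +(41/15).
Reduce top mod 15: now compute (11/15).
Reciprocity: 11 ≡ 3 and 15 ≡ 3 (mod 4), so (11/15) = −(15/11).
Reduce top mod 11: now compute (4/11).
Pull out 2^2: since 11 ≡ 3 (mod 8), (2/11) = -1, so (2/11)^2 = +1.
Reached (1/11) = 1. Collecting the sign flips along the way, the symbol is -1.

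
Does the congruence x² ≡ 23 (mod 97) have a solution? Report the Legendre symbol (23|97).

-1

Euler's criterion: (23/97) ≡ 23^48 (mod 97).
23^2 ≡ 44 (mod 97)
23^4 ≡ 93 (mod 97)
23^8 ≡ 16 (mod 97)
23^16 ≡ 62 (mod 97)
23^32 ≡ 61 (mod 97)
23^48 = 23^(32+16) ≡ 96 (mod 97).
Result is 96 ≡ −1, so (23/97) = −1.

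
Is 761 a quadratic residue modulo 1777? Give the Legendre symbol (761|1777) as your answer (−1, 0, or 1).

-1

Reciprocity: 761 ≡ 1 and 1777 ≡ 1 (mod 4), so (761/1777) = +(1777/761).
Reduce top mod 761: now compute (255/761).
Reciprocity: 255 ≡ 3 and 761 ≡ 1 (mod 4), so (255/761) = +(761/255).
Reduce top mod 255: now compute (251/255).
Reciprocity: 251 ≡ 3 and 255 ≡ 3 (mod 4), so (251/255) = −(255/251).
Reduce top mod 251: now compute (4/251).
Pull out 2^2: since 251 ≡ 3 (mod 8), (2/251) = -1, so (2/251)^2 = +1.
Reached (1/251) = 1. Collecting the sign flips along the way, the symbol is -1.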